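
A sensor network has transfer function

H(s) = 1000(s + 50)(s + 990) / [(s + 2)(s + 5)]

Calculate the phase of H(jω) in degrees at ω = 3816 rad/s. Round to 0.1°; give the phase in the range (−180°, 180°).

-15.2°

At s = jω = j3816:
zero (s+50): 50 + j3816 → |·| = √(50²+3816²) = √14564356 ≈ 3816.3, ∠ = arctan(3816/50) ≈ 89.25°
zero (s+990): 990 + j3816 → |·| = √(990²+3816²) = √15541956 ≈ 3942.3, ∠ = arctan(3816/990) ≈ 75.46°
pole (s+2): 2 + j3816 → |·| = √(2²+3816²) = √14561860 ≈ 3816, ∠ = arctan(3816/2) ≈ 89.97°
pole (s+5): 5 + j3816 → |·| = √(5²+3816²) = √14561881 ≈ 3816, ∠ = arctan(3816/5) ≈ 89.92°
∠H = 164.71° − 179.89° = -15.18°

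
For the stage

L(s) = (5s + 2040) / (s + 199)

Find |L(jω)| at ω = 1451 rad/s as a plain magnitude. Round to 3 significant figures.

Substitute s = j1451:
Numerator: 5(j1451) + 2040 = 2040 + j7255
Denominator: (j1451) + 199 = 199 + j1451
|N| = √(2040² + 7255²) ≈ 7536.4, ∠N ≈ 74.29°
|D| = √(199² + 1451²) ≈ 1464.6, ∠D ≈ 82.19°
|L| = 7536.4 / 1464.6 ≈ 5.1457

5.15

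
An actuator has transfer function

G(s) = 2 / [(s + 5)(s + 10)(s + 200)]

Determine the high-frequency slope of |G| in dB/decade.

Each pole contributes −20 dB/decade at high frequency; each zero contributes +20 dB/decade.
Net: 0 zero(s) − 3 pole(s) → -60 dB/decade.

-60 dB/decade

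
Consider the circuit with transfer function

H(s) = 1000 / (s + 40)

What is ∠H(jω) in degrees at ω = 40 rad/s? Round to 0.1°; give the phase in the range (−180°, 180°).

-45.0°

Substitute s = j40:
Numerator: 1000 = 1000 + j0
Denominator: (j40) + 40 = 40 + j40
|N| = √(1000² + 0²) ≈ 1000, ∠N ≈ 0.00°
|D| = √(40² + 40²) ≈ 56.569, ∠D ≈ 45.00°
∠H = 0.00° − 45.00° = -45.00°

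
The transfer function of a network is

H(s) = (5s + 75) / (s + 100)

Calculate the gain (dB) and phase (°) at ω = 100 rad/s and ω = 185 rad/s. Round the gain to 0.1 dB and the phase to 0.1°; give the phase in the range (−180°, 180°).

Substitute s = j100:
Numerator: 5(j100) + 75 = 75 + j500
Denominator: (j100) + 100 = 100 + j100
|N| = √(75² + 500²) ≈ 505.59, ∠N ≈ 81.47°
|D| = √(100² + 100²) ≈ 141.42, ∠D ≈ 45.00°
|H| = 505.59 / 141.42 ≈ 3.5751
Gain = 20 log₁₀(3.5751) ≈ 11.07 dB
∠H = 81.47° − 45.00° = 36.47°

Substitute s = j185:
Numerator: 5(j185) + 75 = 75 + j925
Denominator: (j185) + 100 = 100 + j185
|N| = √(75² + 925²) ≈ 928.04, ∠N ≈ 85.36°
|D| = √(100² + 185²) ≈ 210.3, ∠D ≈ 61.61°
|H| = 928.04 / 210.3 ≈ 4.4129
Gain = 20 log₁₀(4.4129) ≈ 12.89 dB
∠H = 85.36° − 61.61° = 23.75°

ω = 100: 11.1 dB, 36.5°; ω = 185: 12.9 dB, 23.8°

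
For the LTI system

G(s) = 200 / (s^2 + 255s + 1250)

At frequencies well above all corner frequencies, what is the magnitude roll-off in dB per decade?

-40 dB/decade

Each pole contributes −20 dB/decade at high frequency; each zero contributes +20 dB/decade.
Net: 0 zero(s) − 2 pole(s) → -40 dB/decade.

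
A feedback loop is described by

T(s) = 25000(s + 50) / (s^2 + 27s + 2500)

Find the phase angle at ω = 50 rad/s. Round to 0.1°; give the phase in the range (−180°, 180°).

At s = jω = j50:
zero (s+50): 50 + j50 → |·| = √(50²+50²) = √5000 ≈ 70.711, ∠ = arctan(50/50) ≈ 45.00°
quadratic: (j50)² + 27·j50 + 2500 = 0 + j1350 → |·| ≈ 1350, ∠ ≈ 90.00°
∠T = 45.00° − 90.00° = -45.00°

-45.0°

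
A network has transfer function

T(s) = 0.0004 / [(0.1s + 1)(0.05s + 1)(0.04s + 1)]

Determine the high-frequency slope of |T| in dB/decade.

-60 dB/decade

Each pole contributes −20 dB/decade at high frequency; each zero contributes +20 dB/decade.
Net: 0 zero(s) − 3 pole(s) → -60 dB/decade.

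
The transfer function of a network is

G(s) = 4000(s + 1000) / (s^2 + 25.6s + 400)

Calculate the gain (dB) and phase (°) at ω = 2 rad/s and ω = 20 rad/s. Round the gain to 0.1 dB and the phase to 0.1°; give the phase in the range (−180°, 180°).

At s = jω = j2:
zero (s+1000): 1000 + j2 → |·| = √(1000²+2²) = √1000004 ≈ 1000, ∠ = arctan(2/1000) ≈ 0.11°
quadratic: (j2)² + 25.6·j2 + 400 = 396 + j51.2 → |·| ≈ 399.3, ∠ ≈ 7.37°
|G| = 4000 · 1000 / 399.3 ≈ 10018
Gain = 20 log₁₀(10018) ≈ 80.02 dB
∠G = 0.11° − 7.37° = -7.26°

At s = jω = j20:
zero (s+1000): 1000 + j20 → |·| = √(1000²+20²) = √1000400 ≈ 1000.2, ∠ = arctan(20/1000) ≈ 1.15°
quadratic: (j20)² + 25.6·j20 + 400 = 0 + j512 → |·| ≈ 512, ∠ ≈ 90.00°
|G| = 4000 · 1000.2 / 512 ≈ 7814.1
Gain = 20 log₁₀(7814.1) ≈ 77.86 dB
∠G = 1.15° − 90.00° = -88.85°

ω = 2: 80.0 dB, -7.3°; ω = 20: 77.9 dB, -88.9°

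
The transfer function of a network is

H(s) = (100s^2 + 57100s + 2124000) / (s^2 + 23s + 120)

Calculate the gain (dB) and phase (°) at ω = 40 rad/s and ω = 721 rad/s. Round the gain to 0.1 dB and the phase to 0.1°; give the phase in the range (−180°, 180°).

Substitute s = j40:
Numerator: 100(j40)^2 + 57100(j40) + 2124000 = 1964000 + j2284000
Denominator: (j40)^2 + 23(j40) + 120 = -1480 + j920
|N| = √(1964000² + 2284000²) ≈ 3.0123e+06, ∠N ≈ 49.31°
|D| = √(1480² + 920²) ≈ 1742.6, ∠D ≈ 148.13°
|H| = 3.0123e+06 / 1742.6 ≈ 1728.6
Gain = 20 log₁₀(1728.6) ≈ 64.75 dB
∠H = 49.31° − 148.13° = -98.82°

Substitute s = j721:
Numerator: 100(j721)^2 + 57100(j721) + 2124000 = -49860100 + j41169100
Denominator: (j721)^2 + 23(j721) + 120 = -519721 + j16583
|N| = √(49860100² + 41169100²) ≈ 6.466e+07, ∠N ≈ 140.45°
|D| = √(519721² + 16583²) ≈ 5.1999e+05, ∠D ≈ 178.17°
|H| = 6.466e+07 / 5.1999e+05 ≈ 124.35
Gain = 20 log₁₀(124.35) ≈ 41.89 dB
∠H = 140.45° − 178.17° = -37.72°

ω = 40: 64.8 dB, -98.8°; ω = 721: 41.9 dB, -37.7°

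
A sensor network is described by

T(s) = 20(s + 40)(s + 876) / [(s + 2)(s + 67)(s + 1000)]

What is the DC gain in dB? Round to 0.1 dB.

T(0) = 20·40·876 / (2·67·1000) ≈ 5.2299
20 log₁₀(5.2299) ≈ 14.37 dB

14.4 dB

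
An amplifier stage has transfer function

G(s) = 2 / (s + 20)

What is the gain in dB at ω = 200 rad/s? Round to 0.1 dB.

-40.0 dB

Substitute s = j200:
Numerator: 2 = 2 + j0
Denominator: (j200) + 20 = 20 + j200
|N| = √(2² + 0²) ≈ 2, ∠N ≈ 0.00°
|D| = √(20² + 200²) ≈ 201, ∠D ≈ 84.29°
|G| = 2 / 201 ≈ 0.0099502
Gain = 20 log₁₀(0.0099502) ≈ -40.04 dB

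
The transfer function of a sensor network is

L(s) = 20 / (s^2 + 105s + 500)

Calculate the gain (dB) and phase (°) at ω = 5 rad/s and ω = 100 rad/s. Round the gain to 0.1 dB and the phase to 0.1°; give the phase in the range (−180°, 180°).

ω = 5: -31.0 dB, -47.9°; ω = 100: -57.0 dB, -132.1°

Substitute s = j5:
Numerator: 20 = 20 + j0
Denominator: (j5)^2 + 105(j5) + 500 = 475 + j525
|N| = √(20² + 0²) ≈ 20, ∠N ≈ 0.00°
|D| = √(475² + 525²) ≈ 707.99, ∠D ≈ 47.86°
|L| = 20 / 707.99 ≈ 0.028249
Gain = 20 log₁₀(0.028249) ≈ -30.98 dB
∠L = 0.00° − 47.86° = -47.86°

Substitute s = j100:
Numerator: 20 = 20 + j0
Denominator: (j100)^2 + 105(j100) + 500 = -9500 + j10500
|N| = √(20² + 0²) ≈ 20, ∠N ≈ 0.00°
|D| = √(9500² + 10500²) ≈ 14160, ∠D ≈ 132.14°
|L| = 20 / 14160 ≈ 0.0014124
Gain = 20 log₁₀(0.0014124) ≈ -57.00 dB
∠L = 0.00° − 132.14° = -132.14°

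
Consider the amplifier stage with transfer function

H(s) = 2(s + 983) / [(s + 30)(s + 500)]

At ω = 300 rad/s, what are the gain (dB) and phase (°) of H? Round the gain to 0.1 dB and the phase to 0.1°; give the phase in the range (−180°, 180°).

At s = jω = j300:
zero (s+983): 983 + j300 → |·| = √(983²+300²) = √1056289 ≈ 1027.8, ∠ = arctan(300/983) ≈ 16.97°
pole (s+30): 30 + j300 → |·| = √(30²+300²) = √90900 ≈ 301.5, ∠ = arctan(300/30) ≈ 84.29°
pole (s+500): 500 + j300 → |·| = √(500²+300²) = √340000 ≈ 583.1, ∠ = arctan(300/500) ≈ 30.96°
|H| = 2 · 1027.8 / 1.758e+05 ≈ 0.011693
Gain = 20 log₁₀(0.011693) ≈ -38.64 dB
∠H = 16.97° − 115.25° = -98.28°

-38.6 dB, -98.3°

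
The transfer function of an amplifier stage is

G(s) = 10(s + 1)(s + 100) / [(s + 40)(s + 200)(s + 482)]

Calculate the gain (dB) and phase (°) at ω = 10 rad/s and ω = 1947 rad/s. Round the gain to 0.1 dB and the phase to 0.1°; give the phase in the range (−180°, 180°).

At s = jω = j10:
zero (s+1): 1 + j10 → |·| = √(1²+10²) = √101 ≈ 10.05, ∠ = arctan(10/1) ≈ 84.29°
zero (s+100): 100 + j10 → |·| = √(100²+10²) = √10100 ≈ 100.5, ∠ = arctan(10/100) ≈ 5.71°
pole (s+40): 40 + j10 → |·| = √(40²+10²) = √1700 ≈ 41.231, ∠ = arctan(10/40) ≈ 14.04°
pole (s+200): 200 + j10 → |·| = √(200²+10²) = √40100 ≈ 200.25, ∠ = arctan(10/200) ≈ 2.86°
pole (s+482): 482 + j10 → |·| = √(482²+10²) = √232424 ≈ 482.1, ∠ = arctan(10/482) ≈ 1.19°
|G| = 10 · 1010 / 3.9805e+06 ≈ 0.0025374
Gain = 20 log₁₀(0.0025374) ≈ -51.91 dB
∠G = 90.00° − 18.09° = 71.91°

At s = jω = j1947:
zero (s+1): 1 + j1947 → |·| = √(1²+1947²) = √3790810 ≈ 1947, ∠ = arctan(1947/1) ≈ 89.97°
zero (s+100): 100 + j1947 → |·| = √(100²+1947²) = √3800809 ≈ 1949.6, ∠ = arctan(1947/100) ≈ 87.06°
pole (s+40): 40 + j1947 → |·| = √(40²+1947²) = √3792409 ≈ 1947.4, ∠ = arctan(1947/40) ≈ 88.82°
pole (s+200): 200 + j1947 → |·| = √(200²+1947²) = √3830809 ≈ 1957.2, ∠ = arctan(1947/200) ≈ 84.14°
pole (s+482): 482 + j1947 → |·| = √(482²+1947²) = √4023133 ≈ 2005.8, ∠ = arctan(1947/482) ≈ 76.10°
|G| = 10 · 3.7959e+06 / 7.645e+09 ≈ 0.0049652
Gain = 20 log₁₀(0.0049652) ≈ -46.08 dB
∠G = 177.03° − 249.06° = -72.03°

ω = 10: -51.9 dB, 71.9°; ω = 1947: -46.1 dB, -72.0°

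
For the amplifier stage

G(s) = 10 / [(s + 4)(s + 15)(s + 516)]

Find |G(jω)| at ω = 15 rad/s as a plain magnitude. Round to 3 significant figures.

5.88e-05

At s = jω = j15:
pole (s+4): 4 + j15 → |·| = √(4²+15²) = √241 ≈ 15.524, ∠ = arctan(15/4) ≈ 75.07°
pole (s+15): 15 + j15 → |·| = √(15²+15²) = √450 ≈ 21.213, ∠ = arctan(15/15) ≈ 45.00°
pole (s+516): 516 + j15 → |·| = √(516²+15²) = √266481 ≈ 516.22, ∠ = arctan(15/516) ≈ 1.67°
|G| = 10 / 1.7e+05 ≈ 5.8824e-05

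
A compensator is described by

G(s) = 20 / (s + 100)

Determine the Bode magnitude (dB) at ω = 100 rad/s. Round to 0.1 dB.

-17.0 dB

Substitute s = j100:
Numerator: 20 = 20 + j0
Denominator: (j100) + 100 = 100 + j100
|N| = √(20² + 0²) ≈ 20, ∠N ≈ 0.00°
|D| = √(100² + 100²) ≈ 141.42, ∠D ≈ 45.00°
|G| = 20 / 141.42 ≈ 0.14142
Gain = 20 log₁₀(0.14142) ≈ -16.99 dB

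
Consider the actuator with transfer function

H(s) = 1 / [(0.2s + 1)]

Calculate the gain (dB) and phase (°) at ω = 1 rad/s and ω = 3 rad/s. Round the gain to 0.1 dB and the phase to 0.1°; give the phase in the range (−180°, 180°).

At ω = 1 rad/s:
pole (1 + j1·0.2) = 1 + j0.2 → |·| ≈ 1.0198, ∠ ≈ 11.31°
|H| = 1 · 1 / (1.0198) ≈ 0.98058
Gain = 20 log₁₀(0.98058) ≈ -0.17 dB
∠H = (0°) − (11.31°) = -11.31°

At ω = 3 rad/s:
pole (1 + j3·0.2) = 1 + j0.6 → |·| ≈ 1.1662, ∠ ≈ 30.96°
|H| = 1 · 1 / (1.1662) ≈ 0.85749
Gain = 20 log₁₀(0.85749) ≈ -1.34 dB
∠H = (0°) − (30.96°) = -30.96°

ω = 1: -0.2 dB, -11.3°; ω = 3: -1.3 dB, -31.0°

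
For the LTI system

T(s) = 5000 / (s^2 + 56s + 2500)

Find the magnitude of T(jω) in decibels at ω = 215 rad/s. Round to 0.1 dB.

-19.2 dB

At s = jω = j215:
quadratic: (j215)² + 56·j215 + 2500 = -43725 + j12040 → |·| ≈ 45352, ∠ ≈ 164.60°
|T| = 5000 / 45352 ≈ 0.11025
Gain = 20 log₁₀(0.11025) ≈ -19.15 dB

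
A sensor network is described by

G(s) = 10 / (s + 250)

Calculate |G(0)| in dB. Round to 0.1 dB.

G(0) = 10 / 250 = 0.04
20 log₁₀(0.04) ≈ -27.96 dB

-28.0 dB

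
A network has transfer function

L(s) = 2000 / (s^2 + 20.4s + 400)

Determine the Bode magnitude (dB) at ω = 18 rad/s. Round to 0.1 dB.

At s = jω = j18:
quadratic: (j18)² + 20.4·j18 + 400 = 76 + j367.2 → |·| ≈ 374.98, ∠ ≈ 78.31°
|L| = 2000 / 374.98 ≈ 5.3336
Gain = 20 log₁₀(5.3336) ≈ 14.54 dB

14.5 dB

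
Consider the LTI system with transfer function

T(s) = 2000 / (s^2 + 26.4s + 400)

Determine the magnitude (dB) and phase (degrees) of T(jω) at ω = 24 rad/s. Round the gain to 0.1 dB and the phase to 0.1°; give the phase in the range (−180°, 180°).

At s = jω = j24:
quadratic: (j24)² + 26.4·j24 + 400 = -176 + j633.6 → |·| ≈ 657.59, ∠ ≈ 105.52°
|T| = 2000 / 657.59 ≈ 3.0414
Gain = 20 log₁₀(3.0414) ≈ 9.66 dB
∠T = 0.00° − 105.52° = -105.52°

9.7 dB, -105.5°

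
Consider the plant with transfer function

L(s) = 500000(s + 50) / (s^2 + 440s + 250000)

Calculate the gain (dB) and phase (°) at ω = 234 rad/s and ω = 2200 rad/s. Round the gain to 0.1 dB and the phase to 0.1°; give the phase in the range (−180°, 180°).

ω = 234: 54.7 dB, 50.1°; ω = 2200: 47.4 dB, -79.4°

At s = jω = j234:
zero (s+50): 50 + j234 → |·| = √(50²+234²) = √57256 ≈ 239.28, ∠ = arctan(234/50) ≈ 77.94°
quadratic: (j234)² + 440·j234 + 250000 = 195244 + j102960 → |·| ≈ 2.2073e+05, ∠ ≈ 27.80°
|L| = 500000 · 239.28 / 2.2073e+05 ≈ 542.02
Gain = 20 log₁₀(542.02) ≈ 54.68 dB
∠L = 77.94° − 27.80° = 50.14°

At s = jω = j2200:
zero (s+50): 50 + j2200 → |·| = √(50²+2200²) = √4842500 ≈ 2200.6, ∠ = arctan(2200/50) ≈ 88.70°
quadratic: (j2200)² + 440·j2200 + 250000 = -4590000 + j968000 → |·| ≈ 4.691e+06, ∠ ≈ 168.09°
|L| = 500000 · 2200.6 / 4.691e+06 ≈ 234.56
Gain = 20 log₁₀(234.56) ≈ 47.41 dB
∠L = 88.70° − 168.09° = -79.39°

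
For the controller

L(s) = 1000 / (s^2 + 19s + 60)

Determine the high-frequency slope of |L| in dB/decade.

Each pole contributes −20 dB/decade at high frequency; each zero contributes +20 dB/decade.
Net: 0 zero(s) − 2 pole(s) → -40 dB/decade.

-40 dB/decade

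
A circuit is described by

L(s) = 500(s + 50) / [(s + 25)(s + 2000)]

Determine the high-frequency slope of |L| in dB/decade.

Each pole contributes −20 dB/decade at high frequency; each zero contributes +20 dB/decade.
Net: 1 zero(s) − 2 pole(s) → -20 dB/decade.

-20 dB/decade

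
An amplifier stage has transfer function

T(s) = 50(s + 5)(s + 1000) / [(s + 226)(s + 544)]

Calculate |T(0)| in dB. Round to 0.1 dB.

6.2 dB

T(0) = 50·5·1000 / (226·544) ≈ 2.0334
20 log₁₀(2.0334) ≈ 6.16 dB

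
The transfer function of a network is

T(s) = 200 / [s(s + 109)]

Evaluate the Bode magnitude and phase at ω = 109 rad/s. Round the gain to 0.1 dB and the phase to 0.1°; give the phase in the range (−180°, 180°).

At s = jω = j109:
pole (s+109): 109 + j109 → |·| = √(109²+109²) = √23762 ≈ 154.15, ∠ = arctan(109/109) ≈ 45.00°
pole at origin: |s| = 109, ∠ = 90.00° (in denominator)
|T| = 200 / 16802 ≈ 0.011903
Gain = 20 log₁₀(0.011903) ≈ -38.49 dB
∠T = 0.00° − 135.00° = -135.00°

-38.5 dB, -135.0°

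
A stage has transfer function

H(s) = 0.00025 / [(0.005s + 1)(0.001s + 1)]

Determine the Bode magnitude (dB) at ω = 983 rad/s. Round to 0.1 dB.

At ω = 983 rad/s:
pole (1 + j983·0.005) = 1 + j4.915 → |·| ≈ 5.0157, ∠ ≈ 78.50°
pole (1 + j983·0.001) = 1 + j0.983 → |·| ≈ 1.4022, ∠ ≈ 44.51°
|H| = 0.00025 · 1 / (5.0157 · 1.4022) ≈ 3.5547e-05
Gain = 20 log₁₀(3.5547e-05) ≈ -88.98 dB

-89.0 dB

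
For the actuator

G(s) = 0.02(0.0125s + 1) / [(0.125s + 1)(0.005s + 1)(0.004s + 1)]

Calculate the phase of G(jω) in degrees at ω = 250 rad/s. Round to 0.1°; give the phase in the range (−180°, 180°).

At ω = 250 rad/s:
zero (1 + j250·0.0125) = 1 + j3.125 → |·| ≈ 3.2811, ∠ ≈ 72.26°
pole (1 + j250·0.125) = 1 + j31.25 → |·| ≈ 31.266, ∠ ≈ 88.17°
pole (1 + j250·0.005) = 1 + j1.25 → |·| ≈ 1.6008, ∠ ≈ 51.34°
pole (1 + j250·0.004) = 1 + j1 → |·| ≈ 1.4142, ∠ ≈ 45.00°
∠G = (72.26°) − (88.17° + 51.34° + 45.00°) = -112.25°

-112.3°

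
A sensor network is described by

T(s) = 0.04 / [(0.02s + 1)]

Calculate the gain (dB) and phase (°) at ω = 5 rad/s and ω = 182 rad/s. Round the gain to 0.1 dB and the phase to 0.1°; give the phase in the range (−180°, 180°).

At ω = 5 rad/s:
pole (1 + j5·0.02) = 1 + j0.1 → |·| ≈ 1.005, ∠ ≈ 5.71°
|T| = 0.04 · 1 / (1.005) ≈ 0.039801
Gain = 20 log₁₀(0.039801) ≈ -28.00 dB
∠T = (0°) − (5.71°) = -5.71°

At ω = 182 rad/s:
pole (1 + j182·0.02) = 1 + j3.64 → |·| ≈ 3.7749, ∠ ≈ 74.64°
|T| = 0.04 · 1 / (3.7749) ≈ 0.010596
Gain = 20 log₁₀(0.010596) ≈ -39.50 dB
∠T = (0°) − (74.64°) = -74.64°

ω = 5: -28.0 dB, -5.7°; ω = 182: -39.5 dB, -74.6°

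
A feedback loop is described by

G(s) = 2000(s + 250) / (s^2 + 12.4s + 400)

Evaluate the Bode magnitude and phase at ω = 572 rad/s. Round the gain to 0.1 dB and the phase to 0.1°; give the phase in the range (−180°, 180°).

At s = jω = j572:
zero (s+250): 250 + j572 → |·| = √(250²+572²) = √389684 ≈ 624.25, ∠ = arctan(572/250) ≈ 66.39°
quadratic: (j572)² + 12.4·j572 + 400 = -326784 + j7092.8 → |·| ≈ 3.2686e+05, ∠ ≈ 178.76°
|G| = 2000 · 624.25 / 3.2686e+05 ≈ 3.8197
Gain = 20 log₁₀(3.8197) ≈ 11.64 dB
∠G = 66.39° − 178.76° = -112.37°

11.6 dB, -112.4°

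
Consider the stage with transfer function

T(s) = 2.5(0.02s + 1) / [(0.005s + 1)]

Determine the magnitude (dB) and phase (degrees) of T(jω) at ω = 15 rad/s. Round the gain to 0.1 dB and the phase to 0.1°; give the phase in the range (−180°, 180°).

8.3 dB, 12.4°

At ω = 15 rad/s:
zero (1 + j15·0.02) = 1 + j0.3 → |·| ≈ 1.044, ∠ ≈ 16.70°
pole (1 + j15·0.005) = 1 + j0.075 → |·| ≈ 1.0028, ∠ ≈ 4.29°
|T| = 2.5 · 1.044 / (1.0028) ≈ 2.6027
Gain = 20 log₁₀(2.6027) ≈ 8.31 dB
∠T = (16.70°) − (4.29°) = 12.41°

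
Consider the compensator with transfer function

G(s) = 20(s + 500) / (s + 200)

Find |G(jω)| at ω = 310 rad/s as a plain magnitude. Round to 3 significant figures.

31.9

At s = jω = j310:
zero (s+500): 500 + j310 → |·| = √(500²+310²) = √346100 ≈ 588.3, ∠ = arctan(310/500) ≈ 31.80°
pole (s+200): 200 + j310 → |·| = √(200²+310²) = √136100 ≈ 368.92, ∠ = arctan(310/200) ≈ 57.17°
|G| = 20 · 588.3 / 368.92 ≈ 31.893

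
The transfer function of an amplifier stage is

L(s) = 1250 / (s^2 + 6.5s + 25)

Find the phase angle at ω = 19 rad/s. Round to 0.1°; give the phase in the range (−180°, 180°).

-159.8°

At s = jω = j19:
quadratic: (j19)² + 6.5·j19 + 25 = -336 + j123.5 → |·| ≈ 357.98, ∠ ≈ 159.82°
∠L = 0.00° − 159.82° = -159.82°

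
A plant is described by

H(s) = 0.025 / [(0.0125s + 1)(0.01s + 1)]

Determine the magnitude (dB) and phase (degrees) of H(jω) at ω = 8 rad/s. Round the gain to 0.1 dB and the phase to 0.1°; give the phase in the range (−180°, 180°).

-32.1 dB, -10.3°

At ω = 8 rad/s:
pole (1 + j8·0.0125) = 1 + j0.1 → |·| ≈ 1.005, ∠ ≈ 5.71°
pole (1 + j8·0.01) = 1 + j0.08 → |·| ≈ 1.0032, ∠ ≈ 4.57°
|H| = 0.025 · 1 / (1.005 · 1.0032) ≈ 0.024796
Gain = 20 log₁₀(0.024796) ≈ -32.11 dB
∠H = (0°) − (5.71° + 4.57°) = -10.28°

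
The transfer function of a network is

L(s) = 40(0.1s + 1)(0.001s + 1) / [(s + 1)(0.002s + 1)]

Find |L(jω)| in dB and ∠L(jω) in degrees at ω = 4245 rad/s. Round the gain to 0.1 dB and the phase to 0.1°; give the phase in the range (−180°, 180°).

At ω = 4245 rad/s:
zero (1 + j4245·0.1) = 1 + j424.5 → |·| ≈ 424.5, ∠ ≈ 89.87°
zero (1 + j4245·0.001) = 1 + j4.245 → |·| ≈ 4.3612, ∠ ≈ 76.74°
pole (1 + j4245·1) = 1 + j4245 → |·| ≈ 4245, ∠ ≈ 89.99°
pole (1 + j4245·0.002) = 1 + j8.49 → |·| ≈ 8.5487, ∠ ≈ 83.28°
|L| = 40 · 424.5 · 4.3612 / (4245 · 8.5487) ≈ 2.0406
Gain = 20 log₁₀(2.0406) ≈ 6.20 dB
∠L = (89.87° + 76.74°) − (89.99° + 83.28°) = -6.66°

6.2 dB, -6.7°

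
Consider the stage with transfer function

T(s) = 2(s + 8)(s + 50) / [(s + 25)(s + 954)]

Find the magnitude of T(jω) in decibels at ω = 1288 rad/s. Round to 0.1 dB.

4.1 dB

At s = jω = j1288:
zero (s+8): 8 + j1288 → |·| = √(8²+1288²) = √1659008 ≈ 1288, ∠ = arctan(1288/8) ≈ 89.64°
zero (s+50): 50 + j1288 → |·| = √(50²+1288²) = √1661444 ≈ 1289, ∠ = arctan(1288/50) ≈ 87.78°
pole (s+25): 25 + j1288 → |·| = √(25²+1288²) = √1659569 ≈ 1288.2, ∠ = arctan(1288/25) ≈ 88.89°
pole (s+954): 954 + j1288 → |·| = √(954²+1288²) = √2569060 ≈ 1602.8, ∠ = arctan(1288/954) ≈ 53.47°
|T| = 2 · 1.6602e+06 / 2.0647e+06 ≈ 1.6082
Gain = 20 log₁₀(1.6082) ≈ 4.13 dB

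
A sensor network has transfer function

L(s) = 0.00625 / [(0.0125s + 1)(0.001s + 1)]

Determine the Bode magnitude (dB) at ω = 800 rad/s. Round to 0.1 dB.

At ω = 800 rad/s:
pole (1 + j800·0.0125) = 1 + j10 → |·| ≈ 10.05, ∠ ≈ 84.29°
pole (1 + j800·0.001) = 1 + j0.8 → |·| ≈ 1.2806, ∠ ≈ 38.66°
|L| = 0.00625 · 1 / (10.05 · 1.2806) ≈ 0.00048562
Gain = 20 log₁₀(0.00048562) ≈ -66.27 dB

-66.3 dB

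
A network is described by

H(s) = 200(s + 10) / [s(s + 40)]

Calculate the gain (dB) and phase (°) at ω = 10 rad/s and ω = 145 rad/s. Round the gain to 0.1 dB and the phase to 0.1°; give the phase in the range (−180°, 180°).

At s = jω = j10:
zero (s+10): 10 + j10 → |·| = √(10²+10²) = √200 ≈ 14.142, ∠ = arctan(10/10) ≈ 45.00°
pole (s+40): 40 + j10 → |·| = √(40²+10²) = √1700 ≈ 41.231, ∠ = arctan(10/40) ≈ 14.04°
pole at origin: |s| = 10, ∠ = 90.00° (in denominator)
|H| = 200 · 14.142 / 412.31 ≈ 6.8599
Gain = 20 log₁₀(6.8599) ≈ 16.73 dB
∠H = 45.00° − 104.04° = -59.04°

At s = jω = j145:
zero (s+10): 10 + j145 → |·| = √(10²+145²) = √21125 ≈ 145.34, ∠ = arctan(145/10) ≈ 86.05°
pole (s+40): 40 + j145 → |·| = √(40²+145²) = √22625 ≈ 150.42, ∠ = arctan(145/40) ≈ 74.58°
pole at origin: |s| = 145, ∠ = 90.00° (in denominator)
|H| = 200 · 145.34 / 21811 ≈ 1.3327
Gain = 20 log₁₀(1.3327) ≈ 2.49 dB
∠H = 86.05° − 164.58° = -78.53°

ω = 10: 16.7 dB, -59.0°; ω = 145: 2.5 dB, -78.5°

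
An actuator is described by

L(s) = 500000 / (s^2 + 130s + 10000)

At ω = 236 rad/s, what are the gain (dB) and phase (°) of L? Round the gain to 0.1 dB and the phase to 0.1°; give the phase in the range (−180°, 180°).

At s = jω = j236:
quadratic: (j236)² + 130·j236 + 10000 = -45696 + j30680 → |·| ≈ 55040, ∠ ≈ 146.12°
|L| = 500000 / 55040 ≈ 9.0843
Gain = 20 log₁₀(9.0843) ≈ 19.17 dB
∠L = 0.00° − 146.12° = -146.12°

19.2 dB, -146.1°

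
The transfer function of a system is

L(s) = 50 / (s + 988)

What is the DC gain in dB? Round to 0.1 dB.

-25.9 dB

L(0) = 50 / (988) ≈ 0.050607
20 log₁₀(0.050607) ≈ -25.92 dB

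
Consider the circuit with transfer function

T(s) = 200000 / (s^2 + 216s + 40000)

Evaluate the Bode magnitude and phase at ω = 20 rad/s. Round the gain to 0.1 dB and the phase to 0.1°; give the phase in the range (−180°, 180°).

14.0 dB, -6.2°

At s = jω = j20:
quadratic: (j20)² + 216·j20 + 40000 = 39600 + j4320 → |·| ≈ 39835, ∠ ≈ 6.23°
|T| = 200000 / 39835 ≈ 5.0207
Gain = 20 log₁₀(5.0207) ≈ 14.02 dB
∠T = 0.00° − 6.23° = -6.23°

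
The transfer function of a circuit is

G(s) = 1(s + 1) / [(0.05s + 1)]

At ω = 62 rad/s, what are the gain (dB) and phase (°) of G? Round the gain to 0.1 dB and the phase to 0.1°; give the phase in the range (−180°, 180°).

25.6 dB, 17.0°

At ω = 62 rad/s:
zero (1 + j62·1) = 1 + j62 → |·| ≈ 62.008, ∠ ≈ 89.08°
pole (1 + j62·0.05) = 1 + j3.1 → |·| ≈ 3.2573, ∠ ≈ 72.12°
|G| = 1 · 62.008 / (3.2573) ≈ 19.037
Gain = 20 log₁₀(19.037) ≈ 25.59 dB
∠G = (89.08°) − (72.12°) = 16.96°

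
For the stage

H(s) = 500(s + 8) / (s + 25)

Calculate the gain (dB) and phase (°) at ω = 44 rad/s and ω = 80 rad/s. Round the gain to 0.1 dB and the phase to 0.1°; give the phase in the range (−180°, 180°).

ω = 44: 52.9 dB, 19.3°; ω = 80: 53.6 dB, 11.6°

At s = jω = j44:
zero (s+8): 8 + j44 → |·| = √(8²+44²) = √2000 ≈ 44.721, ∠ = arctan(44/8) ≈ 79.70°
pole (s+25): 25 + j44 → |·| = √(25²+44²) = √2561 ≈ 50.606, ∠ = arctan(44/25) ≈ 60.40°
|H| = 500 · 44.721 / 50.606 ≈ 441.85
Gain = 20 log₁₀(441.85) ≈ 52.91 dB
∠H = 79.70° − 60.40° = 19.30°

At s = jω = j80:
zero (s+8): 8 + j80 → |·| = √(8²+80²) = √6464 ≈ 80.399, ∠ = arctan(80/8) ≈ 84.29°
pole (s+25): 25 + j80 → |·| = √(25²+80²) = √7025 ≈ 83.815, ∠ = arctan(80/25) ≈ 72.65°
|H| = 500 · 80.399 / 83.815 ≈ 479.62
Gain = 20 log₁₀(479.62) ≈ 53.62 dB
∠H = 84.29° − 72.65° = 11.64°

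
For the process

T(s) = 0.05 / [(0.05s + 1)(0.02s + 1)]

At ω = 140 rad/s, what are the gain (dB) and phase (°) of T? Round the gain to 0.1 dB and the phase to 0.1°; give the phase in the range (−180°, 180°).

At ω = 140 rad/s:
pole (1 + j140·0.05) = 1 + j7 → |·| ≈ 7.0711, ∠ ≈ 81.87°
pole (1 + j140·0.02) = 1 + j2.8 → |·| ≈ 2.9732, ∠ ≈ 70.35°
|T| = 0.05 · 1 / (7.0711 · 2.9732) ≈ 0.0023783
Gain = 20 log₁₀(0.0023783) ≈ -52.47 dB
∠T = (0°) − (81.87° + 70.35°) = -152.22°

-52.5 dB, -152.2°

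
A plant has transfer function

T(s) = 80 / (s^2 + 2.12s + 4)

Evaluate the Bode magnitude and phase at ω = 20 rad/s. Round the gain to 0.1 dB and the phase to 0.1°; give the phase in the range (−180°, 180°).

At s = jω = j20:
quadratic: (j20)² + 2.12·j20 + 4 = -396 + j42.4 → |·| ≈ 398.26, ∠ ≈ 173.89°
|T| = 80 / 398.26 ≈ 0.20087
Gain = 20 log₁₀(0.20087) ≈ -13.94 dB
∠T = 0.00° − 173.89° = -173.89°

-13.9 dB, -173.9°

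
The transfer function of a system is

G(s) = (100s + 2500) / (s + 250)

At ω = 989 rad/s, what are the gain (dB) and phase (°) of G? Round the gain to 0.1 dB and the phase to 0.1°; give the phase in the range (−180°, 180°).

Substitute s = j989:
Numerator: 100(j989) + 2500 = 2500 + j98900
Denominator: (j989) + 250 = 250 + j989
|N| = √(2500² + 98900²) ≈ 98932, ∠N ≈ 88.55°
|D| = √(250² + 989²) ≈ 1020.1, ∠D ≈ 75.81°
|G| = 98932 / 1020.1 ≈ 96.983
Gain = 20 log₁₀(96.983) ≈ 39.73 dB
∠G = 88.55° − 75.81° = 12.74°

39.7 dB, 12.7°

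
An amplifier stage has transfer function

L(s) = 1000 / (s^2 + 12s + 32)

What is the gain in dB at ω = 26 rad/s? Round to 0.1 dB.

Substitute s = j26:
Numerator: 1000 = 1000 + j0
Denominator: (j26)^2 + 12(j26) + 32 = -644 + j312
|N| = √(1000² + 0²) ≈ 1000, ∠N ≈ 0.00°
|D| = √(644² + 312²) ≈ 715.6, ∠D ≈ 154.15°
|L| = 1000 / 715.6 ≈ 1.3974
Gain = 20 log₁₀(1.3974) ≈ 2.91 dB

2.9 dB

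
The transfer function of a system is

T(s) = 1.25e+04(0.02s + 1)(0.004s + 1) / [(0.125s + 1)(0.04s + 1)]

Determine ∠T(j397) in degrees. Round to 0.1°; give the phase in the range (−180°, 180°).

-34.6°

At ω = 397 rad/s:
zero (1 + j397·0.02) = 1 + j7.94 → |·| ≈ 8.0027, ∠ ≈ 82.82°
zero (1 + j397·0.004) = 1 + j1.588 → |·| ≈ 1.8766, ∠ ≈ 57.80°
pole (1 + j397·0.125) = 1 + j49.625 → |·| ≈ 49.635, ∠ ≈ 88.85°
pole (1 + j397·0.04) = 1 + j15.88 → |·| ≈ 15.911, ∠ ≈ 86.40°
∠T = (82.82° + 57.80°) − (88.85° + 86.40°) = -34.63°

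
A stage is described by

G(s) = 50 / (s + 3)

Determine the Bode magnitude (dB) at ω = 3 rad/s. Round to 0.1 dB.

21.4 dB

Substitute s = j3:
Numerator: 50 = 50 + j0
Denominator: (j3) + 3 = 3 + j3
|N| = √(50² + 0²) ≈ 50, ∠N ≈ 0.00°
|D| = √(3² + 3²) ≈ 4.2426, ∠D ≈ 45.00°
|G| = 50 / 4.2426 ≈ 11.785
Gain = 20 log₁₀(11.785) ≈ 21.43 dB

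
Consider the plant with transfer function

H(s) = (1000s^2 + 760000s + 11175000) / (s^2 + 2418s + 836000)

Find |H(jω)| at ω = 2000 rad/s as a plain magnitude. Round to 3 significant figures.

Substitute s = j2000:
Numerator: 1000(j2000)^2 + 760000(j2000) + 11175000 = -3988825000 + j1520000000
Denominator: (j2000)^2 + 2418(j2000) + 836000 = -3164000 + j4836000
|N| = √(3988825000² + 1520000000²) ≈ 4.2686e+09, ∠N ≈ 159.14°
|D| = √(3164000² + 4836000²) ≈ 5.7791e+06, ∠D ≈ 123.20°
|H| = 4.2686e+09 / 5.7791e+06 ≈ 738.63

739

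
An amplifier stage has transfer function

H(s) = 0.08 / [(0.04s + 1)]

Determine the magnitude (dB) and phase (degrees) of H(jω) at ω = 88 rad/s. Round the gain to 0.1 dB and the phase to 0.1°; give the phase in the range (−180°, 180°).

At ω = 88 rad/s:
pole (1 + j88·0.04) = 1 + j3.52 → |·| ≈ 3.6593, ∠ ≈ 74.14°
|H| = 0.08 · 1 / (3.6593) ≈ 0.021862
Gain = 20 log₁₀(0.021862) ≈ -33.21 dB
∠H = (0°) − (74.14°) = -74.14°

-33.2 dB, -74.1°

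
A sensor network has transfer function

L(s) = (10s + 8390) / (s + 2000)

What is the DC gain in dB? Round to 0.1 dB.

12.5 dB

L(0) = 8390 / 2000 = 4.195
20 log₁₀(4.195) ≈ 12.45 dB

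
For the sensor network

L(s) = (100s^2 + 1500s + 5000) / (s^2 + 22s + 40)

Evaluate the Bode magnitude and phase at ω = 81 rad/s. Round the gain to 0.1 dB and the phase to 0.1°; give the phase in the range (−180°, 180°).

Substitute s = j81:
Numerator: 100(j81)^2 + 1500(j81) + 5000 = -651100 + j121500
Denominator: (j81)^2 + 22(j81) + 40 = -6521 + j1782
|N| = √(651100² + 121500²) ≈ 6.6234e+05, ∠N ≈ 169.43°
|D| = √(6521² + 1782²) ≈ 6760.1, ∠D ≈ 164.72°
|L| = 6.6234e+05 / 6760.1 ≈ 97.978
Gain = 20 log₁₀(97.978) ≈ 39.82 dB
∠L = 169.43° − 164.72° = 4.71°

39.8 dB, 4.7°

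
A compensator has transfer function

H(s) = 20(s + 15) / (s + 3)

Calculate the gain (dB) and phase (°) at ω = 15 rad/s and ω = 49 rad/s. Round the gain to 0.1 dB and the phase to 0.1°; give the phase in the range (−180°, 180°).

ω = 15: 28.9 dB, -33.7°; ω = 49: 26.4 dB, -13.5°

At s = jω = j15:
zero (s+15): 15 + j15 → |·| = √(15²+15²) = √450 ≈ 21.213, ∠ = arctan(15/15) ≈ 45.00°
pole (s+3): 3 + j15 → |·| = √(3²+15²) = √234 ≈ 15.297, ∠ = arctan(15/3) ≈ 78.69°
|H| = 20 · 21.213 / 15.297 ≈ 27.735
Gain = 20 log₁₀(27.735) ≈ 28.86 dB
∠H = 45.00° − 78.69° = -33.69°

At s = jω = j49:
zero (s+15): 15 + j49 → |·| = √(15²+49²) = √2626 ≈ 51.245, ∠ = arctan(49/15) ≈ 72.98°
pole (s+3): 3 + j49 → |·| = √(3²+49²) = √2410 ≈ 49.092, ∠ = arctan(49/3) ≈ 86.50°
|H| = 20 · 51.245 / 49.092 ≈ 20.877
Gain = 20 log₁₀(20.877) ≈ 26.39 dB
∠H = 72.98° − 86.50° = -13.52°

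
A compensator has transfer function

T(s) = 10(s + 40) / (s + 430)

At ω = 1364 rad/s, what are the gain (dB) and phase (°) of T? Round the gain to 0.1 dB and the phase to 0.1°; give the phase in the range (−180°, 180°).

At s = jω = j1364:
zero (s+40): 40 + j1364 → |·| = √(40²+1364²) = √1862096 ≈ 1364.6, ∠ = arctan(1364/40) ≈ 88.32°
pole (s+430): 430 + j1364 → |·| = √(430²+1364²) = √2045396 ≈ 1430.2, ∠ = arctan(1364/430) ≈ 72.50°
|T| = 10 · 1364.6 / 1430.2 ≈ 9.5413
Gain = 20 log₁₀(9.5413) ≈ 19.59 dB
∠T = 88.32° − 72.50° = 15.82°

19.6 dB, 15.8°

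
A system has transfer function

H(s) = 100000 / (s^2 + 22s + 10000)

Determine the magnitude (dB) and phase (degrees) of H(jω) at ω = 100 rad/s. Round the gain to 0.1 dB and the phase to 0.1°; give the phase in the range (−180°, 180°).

At s = jω = j100:
quadratic: (j100)² + 22·j100 + 10000 = 0 + j2200 → |·| ≈ 2200, ∠ ≈ 90.00°
|H| = 100000 / 2200 ≈ 45.455
Gain = 20 log₁₀(45.455) ≈ 33.15 dB
∠H = 0.00° − 90.00° = -90.00°

33.2 dB, -90.0°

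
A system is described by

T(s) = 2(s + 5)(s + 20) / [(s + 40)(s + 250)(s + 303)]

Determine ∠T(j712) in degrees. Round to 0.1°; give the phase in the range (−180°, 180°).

At s = jω = j712:
zero (s+5): 5 + j712 → |·| = √(5²+712²) = √506969 ≈ 712.02, ∠ = arctan(712/5) ≈ 89.60°
zero (s+20): 20 + j712 → |·| = √(20²+712²) = √507344 ≈ 712.28, ∠ = arctan(712/20) ≈ 88.39°
pole (s+40): 40 + j712 → |·| = √(40²+712²) = √508544 ≈ 713.12, ∠ = arctan(712/40) ≈ 86.78°
pole (s+250): 250 + j712 → |·| = √(250²+712²) = √569444 ≈ 754.62, ∠ = arctan(712/250) ≈ 70.65°
pole (s+303): 303 + j712 → |·| = √(303²+712²) = √598753 ≈ 773.79, ∠ = arctan(712/303) ≈ 66.95°
∠T = 177.99° − 224.38° = -46.39°

-46.4°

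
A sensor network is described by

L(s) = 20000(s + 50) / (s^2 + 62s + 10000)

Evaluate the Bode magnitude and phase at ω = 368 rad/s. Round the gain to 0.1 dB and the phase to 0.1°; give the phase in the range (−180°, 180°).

At s = jω = j368:
zero (s+50): 50 + j368 → |·| = √(50²+368²) = √137924 ≈ 371.38, ∠ = arctan(368/50) ≈ 82.26°
quadratic: (j368)² + 62·j368 + 10000 = -125424 + j22816 → |·| ≈ 1.2748e+05, ∠ ≈ 169.69°
|L| = 20000 · 371.38 / 1.2748e+05 ≈ 58.265
Gain = 20 log₁₀(58.265) ≈ 35.31 dB
∠L = 82.26° − 169.69° = -87.43°

35.3 dB, -87.4°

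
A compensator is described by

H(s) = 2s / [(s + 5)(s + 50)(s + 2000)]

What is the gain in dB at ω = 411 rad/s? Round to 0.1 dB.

At s = jω = j411:
zero at origin: s = j411 → |·| = 411, ∠ = 90.00°
pole (s+5): 5 + j411 → |·| = √(5²+411²) = √168946 ≈ 411.03, ∠ = arctan(411/5) ≈ 89.30°
pole (s+50): 50 + j411 → |·| = √(50²+411²) = √171421 ≈ 414.03, ∠ = arctan(411/50) ≈ 83.06°
pole (s+2000): 2000 + j411 → |·| = √(2000²+411²) = √4168921 ≈ 2041.8, ∠ = arctan(411/2000) ≈ 11.61°
|H| = 2 · 411 / 3.4747e+08 ≈ 2.3657e-06
Gain = 20 log₁₀(2.3657e-06) ≈ -112.52 dB

-112.5 dB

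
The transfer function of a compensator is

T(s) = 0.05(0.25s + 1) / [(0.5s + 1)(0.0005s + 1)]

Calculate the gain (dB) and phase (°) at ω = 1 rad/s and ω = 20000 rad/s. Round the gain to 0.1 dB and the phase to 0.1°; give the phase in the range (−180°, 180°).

ω = 1: -26.7 dB, -12.6°; ω = 20000: -52.1 dB, -84.3°

At ω = 1 rad/s:
zero (1 + j1·0.25) = 1 + j0.25 → |·| ≈ 1.0308, ∠ ≈ 14.04°
pole (1 + j1·0.5) = 1 + j0.5 → |·| ≈ 1.118, ∠ ≈ 26.57°
pole (1 + j1·0.0005) = 1 + j0.0005 → |·| ≈ 1, ∠ ≈ 0.03°
|T| = 0.05 · 1.0308 / (1.118 · 1) ≈ 0.0461
Gain = 20 log₁₀(0.0461) ≈ -26.73 dB
∠T = (14.04°) − (26.57° + 0.03°) = -12.56°

At ω = 20000 rad/s:
zero (1 + j20000·0.25) = 1 + j5000 → |·| ≈ 5000, ∠ ≈ 89.99°
pole (1 + j20000·0.5) = 1 + j10000 → |·| ≈ 10000, ∠ ≈ 89.99°
pole (1 + j20000·0.0005) = 1 + j10 → |·| ≈ 10.05, ∠ ≈ 84.29°
|T| = 0.05 · 5000 / (10000 · 10.05) ≈ 0.0024876
Gain = 20 log₁₀(0.0024876) ≈ -52.08 dB
∠T = (89.99°) − (89.99° + 84.29°) = -84.29°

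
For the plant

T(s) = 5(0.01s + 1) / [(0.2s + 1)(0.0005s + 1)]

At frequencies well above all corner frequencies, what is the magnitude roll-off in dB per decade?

-20 dB/decade

Each pole contributes −20 dB/decade at high frequency; each zero contributes +20 dB/decade.
Net: 1 zero(s) − 2 pole(s) → -20 dB/decade.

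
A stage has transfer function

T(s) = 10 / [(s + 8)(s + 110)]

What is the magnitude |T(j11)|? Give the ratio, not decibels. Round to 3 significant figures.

0.00665

At s = jω = j11:
pole (s+8): 8 + j11 → |·| = √(8²+11²) = √185 ≈ 13.601, ∠ = arctan(11/8) ≈ 53.97°
pole (s+110): 110 + j11 → |·| = √(110²+11²) = √12221 ≈ 110.55, ∠ = arctan(11/110) ≈ 5.71°
|T| = 10 / 1503.6 ≈ 0.0066507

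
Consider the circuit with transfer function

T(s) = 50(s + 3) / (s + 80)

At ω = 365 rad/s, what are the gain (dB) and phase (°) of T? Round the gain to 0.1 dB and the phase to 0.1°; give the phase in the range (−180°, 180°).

At s = jω = j365:
zero (s+3): 3 + j365 → |·| = √(3²+365²) = √133234 ≈ 365.01, ∠ = arctan(365/3) ≈ 89.53°
pole (s+80): 80 + j365 → |·| = √(80²+365²) = √139625 ≈ 373.66, ∠ = arctan(365/80) ≈ 77.64°
|T| = 50 · 365.01 / 373.66 ≈ 48.843
Gain = 20 log₁₀(48.843) ≈ 33.78 dB
∠T = 89.53° − 77.64° = 11.89°

33.8 dB, 11.9°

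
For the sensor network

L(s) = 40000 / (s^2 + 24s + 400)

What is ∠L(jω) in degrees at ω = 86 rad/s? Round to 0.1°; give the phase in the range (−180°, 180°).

-163.6°

At s = jω = j86:
quadratic: (j86)² + 24·j86 + 400 = -6996 + j2064 → |·| ≈ 7294.1, ∠ ≈ 163.56°
∠L = 0.00° − 163.56° = -163.56°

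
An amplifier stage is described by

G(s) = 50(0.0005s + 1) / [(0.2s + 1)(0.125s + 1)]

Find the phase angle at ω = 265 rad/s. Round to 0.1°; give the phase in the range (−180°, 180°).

At ω = 265 rad/s:
zero (1 + j265·0.0005) = 1 + j0.1325 → |·| ≈ 1.0087, ∠ ≈ 7.55°
pole (1 + j265·0.2) = 1 + j53 → |·| ≈ 53.009, ∠ ≈ 88.92°
pole (1 + j265·0.125) = 1 + j33.125 → |·| ≈ 33.14, ∠ ≈ 88.27°
∠G = (7.55°) − (88.92° + 88.27°) = -169.64°

-169.6°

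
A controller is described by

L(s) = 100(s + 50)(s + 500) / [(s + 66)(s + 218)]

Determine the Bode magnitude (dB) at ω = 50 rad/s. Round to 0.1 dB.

45.7 dB

At s = jω = j50:
zero (s+50): 50 + j50 → |·| = √(50²+50²) = √5000 ≈ 70.711, ∠ = arctan(50/50) ≈ 45.00°
zero (s+500): 500 + j50 → |·| = √(500²+50²) = √252500 ≈ 502.49, ∠ = arctan(50/500) ≈ 5.71°
pole (s+66): 66 + j50 → |·| = √(66²+50²) = √6856 ≈ 82.801, ∠ = arctan(50/66) ≈ 37.15°
pole (s+218): 218 + j50 → |·| = √(218²+50²) = √50024 ≈ 223.66, ∠ = arctan(50/218) ≈ 12.92°
|L| = 100 · 35532 / 18519 ≈ 191.87
Gain = 20 log₁₀(191.87) ≈ 45.66 dB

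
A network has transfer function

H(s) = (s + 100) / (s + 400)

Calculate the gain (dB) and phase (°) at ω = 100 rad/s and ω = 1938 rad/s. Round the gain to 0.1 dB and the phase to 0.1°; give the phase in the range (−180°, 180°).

Substitute s = j100:
Numerator: (j100) + 100 = 100 + j100
Denominator: (j100) + 400 = 400 + j100
|N| = √(100² + 100²) ≈ 141.42, ∠N ≈ 45.00°
|D| = √(400² + 100²) ≈ 412.31, ∠D ≈ 14.04°
|H| = 141.42 / 412.31 ≈ 0.34299
Gain = 20 log₁₀(0.34299) ≈ -9.29 dB
∠H = 45.00° − 14.04° = 30.96°

Substitute s = j1938:
Numerator: (j1938) + 100 = 100 + j1938
Denominator: (j1938) + 400 = 400 + j1938
|N| = √(100² + 1938²) ≈ 1940.6, ∠N ≈ 87.05°
|D| = √(400² + 1938²) ≈ 1978.8, ∠D ≈ 78.34°
|H| = 1940.6 / 1978.8 ≈ 0.9807
Gain = 20 log₁₀(0.9807) ≈ -0.17 dB
∠H = 87.05° − 78.34° = 8.71°

ω = 100: -9.3 dB, 31.0°; ω = 1938: -0.2 dB, 8.7°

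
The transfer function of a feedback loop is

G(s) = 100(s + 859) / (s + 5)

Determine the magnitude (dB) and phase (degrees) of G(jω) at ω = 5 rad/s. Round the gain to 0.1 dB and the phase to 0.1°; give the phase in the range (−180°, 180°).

81.7 dB, -44.7°

At s = jω = j5:
zero (s+859): 859 + j5 → |·| = √(859²+5²) = √737906 ≈ 859.01, ∠ = arctan(5/859) ≈ 0.33°
pole (s+5): 5 + j5 → |·| = √(5²+5²) = √50 ≈ 7.0711, ∠ = arctan(5/5) ≈ 45.00°
|G| = 100 · 859.01 / 7.0711 ≈ 12148
Gain = 20 log₁₀(12148) ≈ 81.69 dB
∠G = 0.33° − 45.00° = -44.67°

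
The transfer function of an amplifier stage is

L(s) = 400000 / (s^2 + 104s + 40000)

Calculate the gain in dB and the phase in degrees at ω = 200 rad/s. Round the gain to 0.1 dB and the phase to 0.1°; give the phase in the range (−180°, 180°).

25.7 dB, -90.0°

At s = jω = j200:
quadratic: (j200)² + 104·j200 + 40000 = 0 + j20800 → |·| ≈ 20800, ∠ ≈ 90.00°
|L| = 400000 / 20800 ≈ 19.231
Gain = 20 log₁₀(19.231) ≈ 25.68 dB
∠L = 0.00° − 90.00° = -90.00°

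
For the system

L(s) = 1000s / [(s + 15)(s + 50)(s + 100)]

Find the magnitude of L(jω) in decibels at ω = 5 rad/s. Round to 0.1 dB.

At s = jω = j5:
zero at origin: s = j5 → |·| = 5, ∠ = 90.00°
pole (s+15): 15 + j5 → |·| = √(15²+5²) = √250 ≈ 15.811, ∠ = arctan(5/15) ≈ 18.43°
pole (s+50): 50 + j5 → |·| = √(50²+5²) = √2525 ≈ 50.249, ∠ = arctan(5/50) ≈ 5.71°
pole (s+100): 100 + j5 → |·| = √(100²+5²) = √10025 ≈ 100.12, ∠ = arctan(5/100) ≈ 2.86°
|L| = 1000 · 5 / 79544 ≈ 0.062858
Gain = 20 log₁₀(0.062858) ≈ -24.03 dB

-24.0 dB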